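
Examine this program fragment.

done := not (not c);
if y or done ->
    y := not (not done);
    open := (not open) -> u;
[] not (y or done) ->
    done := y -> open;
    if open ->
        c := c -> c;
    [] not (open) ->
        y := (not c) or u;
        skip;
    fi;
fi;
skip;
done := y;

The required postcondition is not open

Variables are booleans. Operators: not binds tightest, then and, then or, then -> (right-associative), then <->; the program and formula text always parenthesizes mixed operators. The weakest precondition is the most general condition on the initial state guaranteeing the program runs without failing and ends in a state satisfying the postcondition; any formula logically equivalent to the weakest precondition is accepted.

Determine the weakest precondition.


Working backward. After the program, not open must hold.
Before done := y: not open
Before skip: not open
Then branch requires not ((not open) -> u); else branch requires open -> (not open).
Before the if: ((y or done) -> (not ((not open) -> u))) and ((not (y or done)) -> (open -> (not open)))
Before done := not (not c): ((y or c) -> (not ((not open) -> u))) and ((not (y or c)) -> (open -> (not open)))
Answer: WP = ((y or c) -> (not ((not open) -> u))) and ((not (y or c)) -> (open -> (not open)))


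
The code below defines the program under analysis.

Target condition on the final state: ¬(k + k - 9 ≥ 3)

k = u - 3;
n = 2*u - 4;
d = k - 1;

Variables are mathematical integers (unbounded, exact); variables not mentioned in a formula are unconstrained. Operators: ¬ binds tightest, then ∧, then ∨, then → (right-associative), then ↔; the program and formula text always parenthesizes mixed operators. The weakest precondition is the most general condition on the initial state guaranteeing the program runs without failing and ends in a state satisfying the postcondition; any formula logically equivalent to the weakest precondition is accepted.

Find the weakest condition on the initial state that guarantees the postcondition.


Working backward. After the program, the postcondition ¬(k + k - 9 ≥ 3) must hold; in canonical form it is ¬(2*k ≥ 12).
Before d := k - 1: ¬(2*k ≥ 12)
Before n := 2*u - 4: ¬(2*k ≥ 12)
Before k := u - 3: ¬(2*u ≥ 18)
Answer: WP = ¬(2*u ≥ 18)


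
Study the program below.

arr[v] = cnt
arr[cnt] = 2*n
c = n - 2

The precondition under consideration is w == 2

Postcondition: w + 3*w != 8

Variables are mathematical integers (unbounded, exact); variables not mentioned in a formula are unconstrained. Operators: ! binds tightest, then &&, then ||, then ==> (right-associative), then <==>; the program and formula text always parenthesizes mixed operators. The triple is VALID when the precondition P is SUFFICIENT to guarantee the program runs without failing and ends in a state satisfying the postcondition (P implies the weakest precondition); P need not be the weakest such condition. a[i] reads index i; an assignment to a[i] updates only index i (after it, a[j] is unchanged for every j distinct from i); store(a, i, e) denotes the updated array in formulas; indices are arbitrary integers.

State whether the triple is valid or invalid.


Working backward. After the program, the postcondition w + 3*w != 8 must hold; in canonical form it is 4*w != 8.
Before c := n - 2: 4*w != 8
Before arr[cnt] := 2*n: 4*w != 8
Before arr[v] := cnt: 4*w != 8
The weakest precondition is 4*w != 8.
Check whether w == 2 implies it.
Countermodel: at the initial state w = 2, the precondition holds but the weakest precondition fails.
Answer: invalid


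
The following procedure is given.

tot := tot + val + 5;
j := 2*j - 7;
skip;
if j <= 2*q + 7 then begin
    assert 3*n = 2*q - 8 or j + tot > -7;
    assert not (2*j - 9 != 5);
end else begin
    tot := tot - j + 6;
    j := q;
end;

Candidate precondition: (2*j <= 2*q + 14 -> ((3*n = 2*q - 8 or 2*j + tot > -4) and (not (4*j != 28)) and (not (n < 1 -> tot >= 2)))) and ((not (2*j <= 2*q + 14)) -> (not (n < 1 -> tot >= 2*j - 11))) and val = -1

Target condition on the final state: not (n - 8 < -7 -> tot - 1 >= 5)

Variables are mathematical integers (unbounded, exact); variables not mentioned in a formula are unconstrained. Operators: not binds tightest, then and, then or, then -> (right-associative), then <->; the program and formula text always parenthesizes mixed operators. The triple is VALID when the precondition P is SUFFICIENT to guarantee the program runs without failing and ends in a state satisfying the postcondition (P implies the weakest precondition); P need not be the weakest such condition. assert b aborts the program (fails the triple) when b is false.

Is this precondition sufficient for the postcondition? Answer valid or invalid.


Working backward. After the program, the postcondition not (n - 8 < -7 -> tot - 1 >= 5) must hold; in canonical form it is not (n < 1 -> tot >= 6).
Then branch requires (3*n = 2*q - 8 or j + tot > -7) and (not (2*j != 14)) and (not (n < 1 -> tot >= 6)); else branch requires not (n < 1 -> tot >= j).
Before the if: (j <= 2*q + 7 -> ((3*n = 2*q - 8 or j + tot > -7) and (not (2*j != 14)) and (not (n < 1 -> tot >= 6)))) and ((not (j <= 2*q + 7)) -> (not (n < 1 -> tot >= j)))
Before skip: (j <= 2*q + 7 -> ((3*n = 2*q - 8 or j + tot > -7) and (not (2*j != 14)) and (not (n < 1 -> tot >= 6)))) and ((not (j <= 2*q + 7)) -> (not (n < 1 -> tot >= j)))
Before j := 2*j - 7: (2*j <= 2*q + 14 -> ((3*n = 2*q - 8 or 2*j + tot > 0) and (not (4*j != 28)) and (not (n < 1 -> tot >= 6)))) and ((not (2*j <= 2*q + 14)) -> (not (n < 1 -> tot >= 2*j - 7)))
Before tot := tot + val + 5: (2*j <= 2*q + 14 -> ((3*n = 2*q - 8 or 2*j + tot + val > -5) and (not (4*j != 28)) and (not (n < 1 -> tot + val >= 1)))) and ((not (2*j <= 2*q + 14)) -> (not (n < 1 -> tot + val >= 2*j - 12)))
The weakest precondition is (2*j <= 2*q + 14 -> ((3*n = 2*q - 8 or 2*j + tot + val > -5) and (not (4*j != 28)) and (not (n < 1 -> tot + val >= 1)))) and ((not (2*j <= 2*q + 14)) -> (not (n < 1 -> tot + val >= 2*j - 12))).
Check whether (2*j <= 2*q + 14 -> ((3*n = 2*q - 8 or 2*j + tot > -4) and (not (4*j != 28)) and (not (n < 1 -> tot >= 2)))) and ((not (2*j <= 2*q + 14)) -> (not (n < 1 -> tot >= 2*j - 11))) and val = -1 implies it.
Every state satisfying the precondition satisfies the weakest precondition: the implication holds.
Answer: valid


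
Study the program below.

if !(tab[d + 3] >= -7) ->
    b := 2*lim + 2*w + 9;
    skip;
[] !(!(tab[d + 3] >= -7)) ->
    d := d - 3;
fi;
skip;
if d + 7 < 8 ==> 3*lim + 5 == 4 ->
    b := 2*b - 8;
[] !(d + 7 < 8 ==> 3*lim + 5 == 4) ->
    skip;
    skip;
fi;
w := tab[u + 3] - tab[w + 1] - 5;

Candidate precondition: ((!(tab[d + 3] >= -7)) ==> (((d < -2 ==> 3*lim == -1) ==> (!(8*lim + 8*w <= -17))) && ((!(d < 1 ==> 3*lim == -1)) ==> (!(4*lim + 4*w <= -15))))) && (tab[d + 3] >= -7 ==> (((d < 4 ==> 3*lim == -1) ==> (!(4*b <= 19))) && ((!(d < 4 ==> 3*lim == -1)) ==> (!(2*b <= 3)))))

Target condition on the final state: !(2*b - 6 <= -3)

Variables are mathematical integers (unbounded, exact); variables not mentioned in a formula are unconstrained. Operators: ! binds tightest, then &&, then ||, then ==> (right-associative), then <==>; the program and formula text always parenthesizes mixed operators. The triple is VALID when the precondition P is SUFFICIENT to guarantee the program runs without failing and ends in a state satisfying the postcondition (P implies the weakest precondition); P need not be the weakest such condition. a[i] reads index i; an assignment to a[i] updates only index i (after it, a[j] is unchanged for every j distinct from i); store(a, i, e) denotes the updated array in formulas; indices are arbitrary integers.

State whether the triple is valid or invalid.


Working backward. After the program, the postcondition !(2*b - 6 <= -3) must hold; in canonical form it is !(2*b <= 3).
Before w := tab[u + 3] - tab[w + 1] - 5: !(2*b <= 3)
Then branch requires !(4*b <= 19); else branch requires !(2*b <= 3).
Before the if: ((d < 1 ==> 3*lim == -1) ==> (!(4*b <= 19))) && ((!(d < 1 ==> 3*lim == -1)) ==> (!(2*b <= 3)))
Before skip: ((d < 1 ==> 3*lim == -1) ==> (!(4*b <= 19))) && ((!(d < 1 ==> 3*lim == -1)) ==> (!(2*b <= 3)))
Then branch requires ((d < 1 ==> 3*lim == -1) ==> (!(8*lim + 8*w <= -17))) && ((!(d < 1 ==> 3*lim == -1)) ==> (!(4*lim + 4*w <= -15))); else branch requires ((d < 4 ==> 3*lim == -1) ==> (!(4*b <= 19))) && ((!(d < 4 ==> 3*lim == -1)) ==> (!(2*b <= 3))).
Before the if: ((!(tab[d + 3] >= -7)) ==> (((d < 1 ==> 3*lim == -1) ==> (!(8*lim + 8*w <= -17))) && ((!(d < 1 ==> 3*lim == -1)) ==> (!(4*lim + 4*w <= -15))))) && (tab[d + 3] >= -7 ==> (((d < 4 ==> 3*lim == -1) ==> (!(4*b <= 19))) && ((!(d < 4 ==> 3*lim == -1)) ==> (!(2*b <= 3)))))
The weakest precondition is ((!(tab[d + 3] >= -7)) ==> (((d < 1 ==> 3*lim == -1) ==> (!(8*lim + 8*w <= -17))) && ((!(d < 1 ==> 3*lim == -1)) ==> (!(4*lim + 4*w <= -15))))) && (tab[d + 3] >= -7 ==> (((d < 4 ==> 3*lim == -1) ==> (!(4*b <= 19))) && ((!(d < 4 ==> 3*lim == -1)) ==> (!(2*b <= 3))))).
Check whether ((!(tab[d + 3] >= -7)) ==> (((d < -2 ==> 3*lim == -1) ==> (!(8*lim + 8*w <= -17))) && ((!(d < 1 ==> 3*lim == -1)) ==> (!(4*lim + 4*w <= -15))))) && (tab[d + 3] >= -7 ==> (((d < 4 ==> 3*lim == -1) ==> (!(4*b <= 19))) && ((!(d < 4 ==> 3*lim == -1)) ==> (!(2*b <= 3))))) implies it.
Every state satisfying the precondition satisfies the weakest precondition: the implication holds.
Answer: valid


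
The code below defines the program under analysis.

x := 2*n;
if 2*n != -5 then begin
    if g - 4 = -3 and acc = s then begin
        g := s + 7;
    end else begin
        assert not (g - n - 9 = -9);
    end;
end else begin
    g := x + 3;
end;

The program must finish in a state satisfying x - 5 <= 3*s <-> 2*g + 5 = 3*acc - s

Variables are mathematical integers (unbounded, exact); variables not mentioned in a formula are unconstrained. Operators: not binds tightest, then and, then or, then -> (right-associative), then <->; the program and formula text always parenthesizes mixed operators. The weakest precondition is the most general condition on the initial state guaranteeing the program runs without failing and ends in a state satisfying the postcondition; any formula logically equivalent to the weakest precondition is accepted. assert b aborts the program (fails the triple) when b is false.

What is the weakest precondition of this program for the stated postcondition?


Working backward. After the program, the postcondition x - 5 <= 3*s <-> 2*g + 5 = 3*acc - s must hold; in canonical form it is x <= 3*s + 5 <-> 2*g + s = 3*acc - 5.
Then branch requires ((g = 1 and acc = s) -> (x <= 3*s + 5 <-> 3*s = 3*acc - 19)) and ((not (g = 1 and acc = s)) -> ((not (g = n)) and (x <= 3*s + 5 <-> 2*g + s = 3*acc - 5))); else branch requires x <= 3*s + 5 <-> s + 2*x = 3*acc - 11.
Before the if: (2*n != -5 -> (((g = 1 and acc = s) -> (x <= 3*s + 5 <-> 3*s = 3*acc - 19)) and ((not (g = 1 and acc = s)) -> ((not (g = n)) and (x <= 3*s + 5 <-> 2*g + s = 3*acc - 5))))) and ((not (2*n != -5)) -> (x <= 3*s + 5 <-> s + 2*x = 3*acc - 11))
Before x := 2*n: (2*n != -5 -> (((g = 1 and acc = s) -> (2*n <= 3*s + 5 <-> 3*s = 3*acc - 19)) and ((not (g = 1 and acc = s)) -> ((not (g = n)) and (2*n <= 3*s + 5 <-> 2*g + s = 3*acc - 5))))) and ((not (2*n != -5)) -> (2*n <= 3*s + 5 <-> 4*n + s = 3*acc - 11))
Answer: WP = (2*n != -5 -> (((g = 1 and acc = s) -> (2*n <= 3*s + 5 <-> 3*s = 3*acc - 19)) and ((not (g = 1 and acc = s)) -> ((not (g = n)) and (2*n <= 3*s + 5 <-> 2*g + s = 3*acc - 5))))) and ((not (2*n != -5)) -> (2*n <= 3*s + 5 <-> 4*n + s = 3*acc - 11))


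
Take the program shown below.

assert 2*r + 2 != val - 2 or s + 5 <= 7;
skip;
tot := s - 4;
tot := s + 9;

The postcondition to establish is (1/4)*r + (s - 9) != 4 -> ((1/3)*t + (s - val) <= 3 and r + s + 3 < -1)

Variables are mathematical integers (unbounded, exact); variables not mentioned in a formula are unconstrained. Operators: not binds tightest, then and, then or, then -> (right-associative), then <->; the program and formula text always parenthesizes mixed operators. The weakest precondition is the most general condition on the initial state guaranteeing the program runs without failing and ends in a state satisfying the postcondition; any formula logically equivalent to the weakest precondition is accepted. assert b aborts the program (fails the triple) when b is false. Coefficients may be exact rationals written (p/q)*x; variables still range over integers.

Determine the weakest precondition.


Working backward. After the program, the postcondition (1/4)*r + (s - 9) != 4 -> ((1/3)*t + (s - val) <= 3 and r + s + 3 < -1) must hold; in canonical form it is (1/4)*r + s != 13 -> (s + (1/3)*t <= val + 3 and r + s < -4).
Before tot := s + 9: (1/4)*r + s != 13 -> (s + (1/3)*t <= val + 3 and r + s < -4)
Before tot := s - 4: (1/4)*r + s != 13 -> (s + (1/3)*t <= val + 3 and r + s < -4)
Before skip: (1/4)*r + s != 13 -> (s + (1/3)*t <= val + 3 and r + s < -4)
Before assert 2*r + 2 != val - 2 or s + 5 <= 7: (2*r != val - 4 or s <= 2) and ((1/4)*r + s != 13 -> (s + (1/3)*t <= val + 3 and r + s < -4))
Answer: WP = (2*r != val - 4 or s <= 2) and ((1/4)*r + s != 13 -> (s + (1/3)*t <= val + 3 and r + s < -4))


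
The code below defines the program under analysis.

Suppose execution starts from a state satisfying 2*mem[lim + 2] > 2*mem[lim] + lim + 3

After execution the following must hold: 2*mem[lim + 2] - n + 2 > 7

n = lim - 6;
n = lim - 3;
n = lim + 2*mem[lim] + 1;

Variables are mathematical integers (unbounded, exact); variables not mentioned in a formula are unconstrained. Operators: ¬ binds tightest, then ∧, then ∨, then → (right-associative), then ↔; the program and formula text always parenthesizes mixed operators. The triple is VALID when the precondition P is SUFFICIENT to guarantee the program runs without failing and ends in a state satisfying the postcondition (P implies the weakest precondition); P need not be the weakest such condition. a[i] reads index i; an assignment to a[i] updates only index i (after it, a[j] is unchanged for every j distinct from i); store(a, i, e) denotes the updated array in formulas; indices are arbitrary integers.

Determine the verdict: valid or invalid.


Working backward. After the program, the postcondition 2*mem[lim + 2] - n + 2 > 7 must hold; in canonical form it is 2*mem[lim + 2] > n + 5.
Before n := lim + 2*mem[lim] + 1: 2*mem[lim + 2] > 2*mem[lim] + lim + 6
Before n := lim - 3: 2*mem[lim + 2] > 2*mem[lim] + lim + 6
Before n := lim - 6: 2*mem[lim + 2] > 2*mem[lim] + lim + 6
The weakest precondition is 2*mem[lim + 2] > 2*mem[lim] + lim + 6.
Check whether 2*mem[lim + 2] > 2*mem[lim] + lim + 3 implies it.
Countermodel: at the initial state lim = 0, mem = {[0] = 15213, [2] = 15215, elsewhere 15215}, the precondition holds but the weakest precondition fails.
Answer: invalid


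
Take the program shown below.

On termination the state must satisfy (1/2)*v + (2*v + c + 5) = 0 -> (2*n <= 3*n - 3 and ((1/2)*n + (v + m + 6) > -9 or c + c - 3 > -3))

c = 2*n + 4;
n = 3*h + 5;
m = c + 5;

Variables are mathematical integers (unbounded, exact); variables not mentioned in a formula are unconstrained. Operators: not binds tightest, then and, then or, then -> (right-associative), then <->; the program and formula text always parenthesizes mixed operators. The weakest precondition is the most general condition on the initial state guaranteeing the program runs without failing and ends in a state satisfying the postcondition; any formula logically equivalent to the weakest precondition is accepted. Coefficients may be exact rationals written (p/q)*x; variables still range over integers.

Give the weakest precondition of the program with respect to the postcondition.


Working backward. After the program, the postcondition (1/2)*v + (2*v + c + 5) = 0 -> (2*n <= 3*n - 3 and ((1/2)*n + (v + m + 6) > -9 or c + c - 3 > -3)) must hold; in canonical form it is c + (5/2)*v = -5 -> (n >= 3 and (m + (1/2)*n + v > -15 or 2*c > 0)).
Before m := c + 5: c + (5/2)*v = -5 -> (n >= 3 and (c + (1/2)*n + v > -20 or 2*c > 0))
Before n := 3*h + 5: c + (5/2)*v = -5 -> (3*h >= -2 and (c + (3/2)*h + v > -45/2 or 2*c > 0))
Before c := 2*n + 4: 2*n + (5/2)*v = -9 -> (3*h >= -2 and ((3/2)*h + 2*n + v > -53/2 or 4*n > -8))
Answer: WP = 2*n + (5/2)*v = -9 -> (3*h >= -2 and ((3/2)*h + 2*n + v > -53/2 or 4*n > -8))


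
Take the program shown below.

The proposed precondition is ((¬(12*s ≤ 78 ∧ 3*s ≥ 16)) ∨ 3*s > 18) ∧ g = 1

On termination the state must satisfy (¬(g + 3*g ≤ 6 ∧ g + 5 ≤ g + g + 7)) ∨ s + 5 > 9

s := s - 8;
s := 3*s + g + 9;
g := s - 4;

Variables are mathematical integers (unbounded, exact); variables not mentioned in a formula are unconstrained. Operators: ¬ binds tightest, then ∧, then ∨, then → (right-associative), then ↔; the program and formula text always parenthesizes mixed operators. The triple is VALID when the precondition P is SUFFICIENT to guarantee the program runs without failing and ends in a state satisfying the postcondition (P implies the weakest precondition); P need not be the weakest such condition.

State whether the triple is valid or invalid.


Working backward. After the program, the postcondition (¬(g + 3*g ≤ 6 ∧ g + 5 ≤ g + g + 7)) ∨ s + 5 > 9 must hold; in canonical form it is (¬(4*g ≤ 6 ∧ g ≥ -2)) ∨ s > 4.
Before g := s - 4: (¬(4*s ≤ 22 ∧ s ≥ 2)) ∨ s > 4
Before s := 3*s + g + 9: (¬(4*g + 12*s ≤ -14 ∧ g + 3*s ≥ -7)) ∨ g + 3*s > -5
Before s := s - 8: (¬(4*g + 12*s ≤ 82 ∧ g + 3*s ≥ 17)) ∨ g + 3*s > 19
The weakest precondition is (¬(4*g + 12*s ≤ 82 ∧ g + 3*s ≥ 17)) ∨ g + 3*s > 19.
Check whether ((¬(12*s ≤ 78 ∧ 3*s ≥ 16)) ∨ 3*s > 18) ∧ g = 1 implies it.
Every state satisfying the precondition satisfies the weakest precondition: the implication holds.
Answer: valid


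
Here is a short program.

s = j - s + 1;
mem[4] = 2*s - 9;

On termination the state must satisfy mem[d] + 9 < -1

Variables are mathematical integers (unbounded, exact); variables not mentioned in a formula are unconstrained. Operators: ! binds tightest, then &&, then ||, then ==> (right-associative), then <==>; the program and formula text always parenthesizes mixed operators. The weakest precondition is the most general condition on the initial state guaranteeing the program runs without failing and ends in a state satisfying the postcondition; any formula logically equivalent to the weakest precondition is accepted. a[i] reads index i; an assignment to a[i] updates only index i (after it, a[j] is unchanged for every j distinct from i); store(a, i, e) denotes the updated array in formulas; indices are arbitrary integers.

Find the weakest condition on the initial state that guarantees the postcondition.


Working backward. After the program, the postcondition mem[d] + 9 < -1 must hold; in canonical form it is mem[d] < -10.
Before mem[4] := 2*s - 9: store(mem, 4, 2*s - 9)[d] < -10
Before s := j - s + 1: store(mem, 4, 2*j - 2*s - 7)[d] < -10
Answer: WP = store(mem, 4, 2*j - 2*s - 7)[d] < -10


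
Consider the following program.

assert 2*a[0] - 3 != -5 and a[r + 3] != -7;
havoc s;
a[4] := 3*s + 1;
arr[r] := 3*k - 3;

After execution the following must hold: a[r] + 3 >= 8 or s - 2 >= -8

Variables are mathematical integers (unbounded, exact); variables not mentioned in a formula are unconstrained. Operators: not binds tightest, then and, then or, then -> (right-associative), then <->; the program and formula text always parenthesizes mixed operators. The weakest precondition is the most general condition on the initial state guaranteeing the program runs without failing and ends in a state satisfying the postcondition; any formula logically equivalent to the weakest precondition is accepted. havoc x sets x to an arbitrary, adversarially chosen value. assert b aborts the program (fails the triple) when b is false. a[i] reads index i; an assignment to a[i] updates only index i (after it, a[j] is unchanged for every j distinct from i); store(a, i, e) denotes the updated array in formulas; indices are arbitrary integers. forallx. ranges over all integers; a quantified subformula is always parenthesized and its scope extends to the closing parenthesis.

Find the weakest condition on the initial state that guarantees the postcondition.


Working backward. After the program, the postcondition a[r] + 3 >= 8 or s - 2 >= -8 must hold; in canonical form it is a[r] >= 5 or s >= -6.
Before arr[r] := 3*k - 3: a[r] >= 5 or s >= -6
Before a[4] := 3*s + 1: store(a, 4, 3*s + 1)[r] >= 5 or s >= -6
Before havoc s: forall s_1. (store(a, 4, 3*s_1 + 1)[r] >= 5 or s_1 >= -6)
Before assert 2*a[0] - 3 != -5 and a[r + 3] != -7: 2*a[0] != -2 and a[r + 3] != -7 and (forall s_1. (store(a, 4, 3*s_1 + 1)[r] >= 5 or s_1 >= -6))
Answer: WP = 2*a[0] != -2 and a[r + 3] != -7 and (forall s_1. (store(a, 4, 3*s_1 + 1)[r] >= 5 or s_1 >= -6))


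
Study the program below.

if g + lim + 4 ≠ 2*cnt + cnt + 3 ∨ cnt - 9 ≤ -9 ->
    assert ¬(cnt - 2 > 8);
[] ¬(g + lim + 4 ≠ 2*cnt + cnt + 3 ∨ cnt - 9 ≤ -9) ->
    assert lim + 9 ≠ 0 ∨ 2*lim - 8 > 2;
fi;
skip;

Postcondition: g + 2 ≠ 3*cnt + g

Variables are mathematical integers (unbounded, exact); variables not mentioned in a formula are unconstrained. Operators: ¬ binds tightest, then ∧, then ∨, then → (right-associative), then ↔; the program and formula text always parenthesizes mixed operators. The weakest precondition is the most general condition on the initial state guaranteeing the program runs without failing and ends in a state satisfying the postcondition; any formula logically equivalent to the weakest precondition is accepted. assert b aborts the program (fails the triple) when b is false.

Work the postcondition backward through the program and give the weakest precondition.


Working backward. After the program, the postcondition g + 2 ≠ 3*cnt + g must hold; in canonical form it is 3*cnt ≠ 2.
Before skip: 3*cnt ≠ 2
Then branch requires (¬(cnt > 10)) ∧ 3*cnt ≠ 2; else branch requires (lim ≠ -9 ∨ 2*lim > 10) ∧ 3*cnt ≠ 2.
Before the if: ((g + lim ≠ 3*cnt - 1 ∨ cnt ≤ 0) → ((¬(cnt > 10)) ∧ 3*cnt ≠ 2)) ∧ ((¬(g + lim ≠ 3*cnt - 1 ∨ cnt ≤ 0)) → ((lim ≠ -9 ∨ 2*lim > 10) ∧ 3*cnt ≠ 2))
Answer: WP = ((g + lim ≠ 3*cnt - 1 ∨ cnt ≤ 0) → ((¬(cnt > 10)) ∧ 3*cnt ≠ 2)) ∧ ((¬(g + lim ≠ 3*cnt - 1 ∨ cnt ≤ 0)) → ((lim ≠ -9 ∨ 2*lim > 10) ∧ 3*cnt ≠ 2))


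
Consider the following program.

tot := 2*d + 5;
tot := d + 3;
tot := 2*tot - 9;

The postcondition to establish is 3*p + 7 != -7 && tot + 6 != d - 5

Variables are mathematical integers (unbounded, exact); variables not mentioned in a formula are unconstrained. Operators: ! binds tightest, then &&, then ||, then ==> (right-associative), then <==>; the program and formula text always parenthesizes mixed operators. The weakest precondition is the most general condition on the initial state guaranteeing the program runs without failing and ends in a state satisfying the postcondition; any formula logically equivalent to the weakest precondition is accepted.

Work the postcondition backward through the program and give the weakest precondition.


Working backward. After the program, the postcondition 3*p + 7 != -7 && tot + 6 != d - 5 must hold; in canonical form it is 3*p != -14 && tot != d - 11.
Before tot := 2*tot - 9: 3*p != -14 && 2*tot != d - 2
Before tot := d + 3: 3*p != -14 && d != -8
Before tot := 2*d + 5: 3*p != -14 && d != -8
Answer: WP = 3*p != -14 && d != -8


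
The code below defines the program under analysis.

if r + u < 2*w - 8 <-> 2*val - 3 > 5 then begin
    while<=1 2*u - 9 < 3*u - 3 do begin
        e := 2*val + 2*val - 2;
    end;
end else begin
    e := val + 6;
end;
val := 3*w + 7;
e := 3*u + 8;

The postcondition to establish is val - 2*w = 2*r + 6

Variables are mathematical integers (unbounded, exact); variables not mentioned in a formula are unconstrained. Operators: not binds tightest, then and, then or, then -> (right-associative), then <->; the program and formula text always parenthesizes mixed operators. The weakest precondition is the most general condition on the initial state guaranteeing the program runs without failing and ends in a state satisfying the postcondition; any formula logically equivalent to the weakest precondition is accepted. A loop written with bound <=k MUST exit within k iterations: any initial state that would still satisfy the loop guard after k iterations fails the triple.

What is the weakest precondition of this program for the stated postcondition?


Working backward. After the program, the postcondition val - 2*w = 2*r + 6 must hold; in canonical form it is val = 2*r + 2*w + 6.
Before e := 3*u + 8: val = 2*r + 2*w + 6
Before val := 3*w + 7: w = 2*r - 1
Then branch requires (u > -6 -> ((not (u > -6)) and w = 2*r - 1)) and ((not (u > -6)) -> w = 2*r - 1); else branch requires w = 2*r - 1.
Before the if: ((r + u < 2*w - 8 <-> 2*val > 8) -> ((u > -6 -> ((not (u > -6)) and w = 2*r - 1)) and ((not (u > -6)) -> w = 2*r - 1))) and ((not (r + u < 2*w - 8 <-> 2*val > 8)) -> w = 2*r - 1)
Answer: WP = ((r + u < 2*w - 8 <-> 2*val > 8) -> ((u > -6 -> ((not (u > -6)) and w = 2*r - 1)) and ((not (u > -6)) -> w = 2*r - 1))) and ((not (r + u < 2*w - 8 <-> 2*val > 8)) -> w = 2*r - 1)


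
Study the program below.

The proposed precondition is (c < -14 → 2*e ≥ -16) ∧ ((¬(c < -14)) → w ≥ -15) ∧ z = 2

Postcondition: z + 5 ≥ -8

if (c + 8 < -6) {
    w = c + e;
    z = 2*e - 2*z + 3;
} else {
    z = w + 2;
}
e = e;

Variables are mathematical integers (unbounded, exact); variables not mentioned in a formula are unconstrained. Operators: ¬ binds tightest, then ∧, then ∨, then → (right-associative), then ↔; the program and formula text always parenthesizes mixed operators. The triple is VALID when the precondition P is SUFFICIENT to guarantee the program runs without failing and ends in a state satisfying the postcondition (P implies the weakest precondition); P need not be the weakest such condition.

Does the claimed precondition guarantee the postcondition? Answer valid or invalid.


Working backward. After the program, the postcondition z + 5 ≥ -8 must hold; in canonical form it is z ≥ -13.
Before e := e: z ≥ -13
Then branch requires 2*e ≥ 2*z - 16; else branch requires w ≥ -15.
Before the if: (c < -14 → 2*e ≥ 2*z - 16) ∧ ((¬(c < -14)) → w ≥ -15)
The weakest precondition is (c < -14 → 2*e ≥ 2*z - 16) ∧ ((¬(c < -14)) → w ≥ -15).
Check whether (c < -14 → 2*e ≥ -16) ∧ ((¬(c < -14)) → w ≥ -15) ∧ z = 2 implies it.
Countermodel: at the initial state c = -15, e = -8, w = 0, z = 2, the precondition holds but the weakest precondition fails.
Answer: invalid


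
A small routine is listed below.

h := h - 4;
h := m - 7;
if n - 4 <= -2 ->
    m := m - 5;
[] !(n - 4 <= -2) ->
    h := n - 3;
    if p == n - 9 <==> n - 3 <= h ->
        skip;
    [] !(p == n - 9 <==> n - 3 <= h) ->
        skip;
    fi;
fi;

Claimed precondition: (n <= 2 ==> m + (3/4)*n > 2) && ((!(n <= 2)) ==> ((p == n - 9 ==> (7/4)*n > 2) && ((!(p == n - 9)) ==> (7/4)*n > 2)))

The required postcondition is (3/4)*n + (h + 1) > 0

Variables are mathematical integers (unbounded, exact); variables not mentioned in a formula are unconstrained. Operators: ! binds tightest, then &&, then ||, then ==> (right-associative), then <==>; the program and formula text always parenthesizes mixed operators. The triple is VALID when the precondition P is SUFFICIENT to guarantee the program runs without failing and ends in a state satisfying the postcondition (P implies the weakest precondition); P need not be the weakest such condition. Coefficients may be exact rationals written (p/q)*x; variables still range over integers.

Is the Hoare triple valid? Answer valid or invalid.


Working backward. After the program, the postcondition (3/4)*n + (h + 1) > 0 must hold; in canonical form it is h + (3/4)*n > -1.
Then branch requires h + (3/4)*n > -1; else branch requires (p == n - 9 ==> (7/4)*n > 2) && ((!(p == n - 9)) ==> (7/4)*n > 2).
Before the if: (n <= 2 ==> h + (3/4)*n > -1) && ((!(n <= 2)) ==> ((p == n - 9 ==> (7/4)*n > 2) && ((!(p == n - 9)) ==> (7/4)*n > 2)))
Before h := m - 7: (n <= 2 ==> m + (3/4)*n > 6) && ((!(n <= 2)) ==> ((p == n - 9 ==> (7/4)*n > 2) && ((!(p == n - 9)) ==> (7/4)*n > 2)))
Before h := h - 4: (n <= 2 ==> m + (3/4)*n > 6) && ((!(n <= 2)) ==> ((p == n - 9 ==> (7/4)*n > 2) && ((!(p == n - 9)) ==> (7/4)*n > 2)))
The weakest precondition is (n <= 2 ==> m + (3/4)*n > 6) && ((!(n <= 2)) ==> ((p == n - 9 ==> (7/4)*n > 2) && ((!(p == n - 9)) ==> (7/4)*n > 2))).
Check whether (n <= 2 ==> m + (3/4)*n > 2) && ((!(n <= 2)) ==> ((p == n - 9 ==> (7/4)*n > 2) && ((!(p == n - 9)) ==> (7/4)*n > 2))) implies it.
Countermodel: at the initial state m = 3, n = -1, p = 0, the precondition holds but the weakest precondition fails.
Answer: invalid


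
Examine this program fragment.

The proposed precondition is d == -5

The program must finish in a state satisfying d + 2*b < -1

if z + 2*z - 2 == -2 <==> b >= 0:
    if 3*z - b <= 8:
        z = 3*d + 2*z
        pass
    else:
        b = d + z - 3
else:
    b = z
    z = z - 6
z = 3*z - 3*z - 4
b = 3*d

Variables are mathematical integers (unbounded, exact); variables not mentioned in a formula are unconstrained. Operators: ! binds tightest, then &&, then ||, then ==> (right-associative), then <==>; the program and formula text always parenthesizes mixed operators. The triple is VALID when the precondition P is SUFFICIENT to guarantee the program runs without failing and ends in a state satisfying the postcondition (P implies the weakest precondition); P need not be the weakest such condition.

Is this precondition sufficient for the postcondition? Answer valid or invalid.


Working backward. After the program, the postcondition d + 2*b < -1 must hold; in canonical form it is 2*b + d < -1.
Before b := 3*d: 7*d < -1
Before z := 3*z - 3*z - 4: 7*d < -1
Then branch requires (3*z <= b + 8 ==> 7*d < -1) && ((!(3*z <= b + 8)) ==> 7*d < -1); else branch requires 7*d < -1.
Before the if: ((3*z == 0 <==> b >= 0) ==> ((3*z <= b + 8 ==> 7*d < -1) && ((!(3*z <= b + 8)) ==> 7*d < -1))) && ((!(3*z == 0 <==> b >= 0)) ==> 7*d < -1)
The weakest precondition is ((3*z == 0 <==> b >= 0) ==> ((3*z <= b + 8 ==> 7*d < -1) && ((!(3*z <= b + 8)) ==> 7*d < -1))) && ((!(3*z == 0 <==> b >= 0)) ==> 7*d < -1).
Check whether d == -5 implies it.
Every state satisfying the precondition satisfies the weakest precondition: the implication holds.
Answer: valid


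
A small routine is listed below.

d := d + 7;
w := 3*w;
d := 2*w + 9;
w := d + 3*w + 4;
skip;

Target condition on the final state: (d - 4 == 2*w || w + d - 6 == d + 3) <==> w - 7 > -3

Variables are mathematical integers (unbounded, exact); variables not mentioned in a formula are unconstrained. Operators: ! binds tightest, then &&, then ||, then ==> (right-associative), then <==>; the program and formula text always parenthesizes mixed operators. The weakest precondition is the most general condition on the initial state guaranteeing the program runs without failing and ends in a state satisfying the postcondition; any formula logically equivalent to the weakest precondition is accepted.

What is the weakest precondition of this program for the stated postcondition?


Working backward. After the program, the postcondition (d - 4 == 2*w || w + d - 6 == d + 3) <==> w - 7 > -3 must hold; in canonical form it is (d == 2*w + 4 || w == 9) <==> w > 4.
Before skip: (d == 2*w + 4 || w == 9) <==> w > 4
Before w := d + 3*w + 4: (d + 6*w == -12 || d + 3*w == 5) <==> d + 3*w > 0
Before d := 2*w + 9: (8*w == -21 || 5*w == -4) <==> 5*w > -9
Before w := 3*w: (24*w == -21 || 15*w == -4) <==> 15*w > -9
Before d := d + 7: (24*w == -21 || 15*w == -4) <==> 15*w > -9
Answer: WP = (24*w == -21 || 15*w == -4) <==> 15*w > -9


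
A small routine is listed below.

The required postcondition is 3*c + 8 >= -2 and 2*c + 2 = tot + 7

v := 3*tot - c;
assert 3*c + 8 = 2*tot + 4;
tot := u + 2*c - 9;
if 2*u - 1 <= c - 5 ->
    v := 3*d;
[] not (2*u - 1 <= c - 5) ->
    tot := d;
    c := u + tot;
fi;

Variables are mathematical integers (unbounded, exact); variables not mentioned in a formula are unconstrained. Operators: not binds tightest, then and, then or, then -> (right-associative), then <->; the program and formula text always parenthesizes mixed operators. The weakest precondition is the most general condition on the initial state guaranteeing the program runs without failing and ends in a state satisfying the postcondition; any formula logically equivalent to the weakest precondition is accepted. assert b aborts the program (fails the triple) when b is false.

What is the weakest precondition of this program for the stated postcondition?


Working backward. After the program, the postcondition 3*c + 8 >= -2 and 2*c + 2 = tot + 7 must hold; in canonical form it is 3*c >= -10 and 2*c = tot + 5.
Then branch requires 3*c >= -10 and 2*c = tot + 5; else branch requires 3*d + 3*u >= -10 and d + 2*u = 5.
Before the if: (2*u <= c - 4 -> (3*c >= -10 and 2*c = tot + 5)) and ((not (2*u <= c - 4)) -> (3*d + 3*u >= -10 and d + 2*u = 5))
Before tot := u + 2*c - 9: (2*u <= c - 4 -> (3*c >= -10 and u = 4)) and ((not (2*u <= c - 4)) -> (3*d + 3*u >= -10 and d + 2*u = 5))
Before assert 3*c + 8 = 2*tot + 4: 3*c = 2*tot - 4 and (2*u <= c - 4 -> (3*c >= -10 and u = 4)) and ((not (2*u <= c - 4)) -> (3*d + 3*u >= -10 and d + 2*u = 5))
Before v := 3*tot - c: 3*c = 2*tot - 4 and (2*u <= c - 4 -> (3*c >= -10 and u = 4)) and ((not (2*u <= c - 4)) -> (3*d + 3*u >= -10 and d + 2*u = 5))
Answer: WP = 3*c = 2*tot - 4 and (2*u <= c - 4 -> (3*c >= -10 and u = 4)) and ((not (2*u <= c - 4)) -> (3*d + 3*u >= -10 and d + 2*u = 5))


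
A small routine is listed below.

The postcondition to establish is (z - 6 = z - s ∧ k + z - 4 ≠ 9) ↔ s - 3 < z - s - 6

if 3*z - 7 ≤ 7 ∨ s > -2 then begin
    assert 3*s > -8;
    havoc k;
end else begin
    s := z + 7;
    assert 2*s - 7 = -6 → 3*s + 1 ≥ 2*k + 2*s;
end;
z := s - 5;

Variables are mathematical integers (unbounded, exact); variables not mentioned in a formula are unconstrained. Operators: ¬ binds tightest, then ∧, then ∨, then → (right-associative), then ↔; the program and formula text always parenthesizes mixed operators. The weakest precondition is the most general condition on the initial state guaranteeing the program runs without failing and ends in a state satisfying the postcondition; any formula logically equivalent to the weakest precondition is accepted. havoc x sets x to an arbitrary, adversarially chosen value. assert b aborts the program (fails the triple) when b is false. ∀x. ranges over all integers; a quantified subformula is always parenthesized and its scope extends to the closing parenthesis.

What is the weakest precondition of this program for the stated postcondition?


Working backward. After the program, the postcondition (z - 6 = z - s ∧ k + z - 4 ≠ 9) ↔ s - 3 < z - s - 6 must hold; in canonical form it is (s = 6 ∧ k + z ≠ 13) ↔ 2*s < z - 3.
Before z := s - 5: (s = 6 ∧ k + s ≠ 18) ↔ s < -8
Then branch requires 3*s > -8 ∧ (∀k_1. ((s = 6 ∧ k_1 + s ≠ 18) ↔ s < -8)); else branch requires (2*z = -13 → z ≥ 2*k - 8) ∧ ((z = -1 ∧ k + z ≠ 11) ↔ z < -15).
Before the if: ((3*z ≤ 14 ∨ s > -2) → (3*s > -8 ∧ (∀k_1. ((s = 6 ∧ k_1 + s ≠ 18) ↔ s < -8)))) ∧ ((¬(3*z ≤ 14 ∨ s > -2)) → ((2*z = -13 → z ≥ 2*k - 8) ∧ ((z = -1 ∧ k + z ≠ 11) ↔ z < -15)))
Answer: WP = ((3*z ≤ 14 ∨ s > -2) → (3*s > -8 ∧ (∀k_1. ((s = 6 ∧ k_1 + s ≠ 18) ↔ s < -8)))) ∧ ((¬(3*z ≤ 14 ∨ s > -2)) → ((2*z = -13 → z ≥ 2*k - 8) ∧ ((z = -1 ∧ k + z ≠ 11) ↔ z < -15)))


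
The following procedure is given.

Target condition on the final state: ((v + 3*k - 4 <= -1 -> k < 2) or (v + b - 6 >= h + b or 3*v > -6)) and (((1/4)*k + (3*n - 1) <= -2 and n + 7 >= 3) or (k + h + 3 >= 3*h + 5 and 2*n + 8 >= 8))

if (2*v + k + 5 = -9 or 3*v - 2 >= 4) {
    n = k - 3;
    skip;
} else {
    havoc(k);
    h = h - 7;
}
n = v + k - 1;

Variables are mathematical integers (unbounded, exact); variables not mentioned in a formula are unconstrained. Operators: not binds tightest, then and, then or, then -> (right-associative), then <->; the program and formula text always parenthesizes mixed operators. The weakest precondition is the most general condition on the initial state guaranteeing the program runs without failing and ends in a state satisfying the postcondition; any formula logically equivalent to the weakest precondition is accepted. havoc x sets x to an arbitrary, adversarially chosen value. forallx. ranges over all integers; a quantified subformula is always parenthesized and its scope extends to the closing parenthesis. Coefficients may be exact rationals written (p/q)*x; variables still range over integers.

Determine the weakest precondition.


Working backward. After the program, the postcondition ((v + 3*k - 4 <= -1 -> k < 2) or (v + b - 6 >= h + b or 3*v > -6)) and (((1/4)*k + (3*n - 1) <= -2 and n + 7 >= 3) or (k + h + 3 >= 3*h + 5 and 2*n + 8 >= 8)) must hold; in canonical form it is ((3*k + v <= 3 -> k < 2) or v >= h + 6 or 3*v > -6) and (((1/4)*k + 3*n <= -1 and n >= -4) or (k >= 2*h + 2 and 2*n >= 0)).
Before n := v + k - 1: ((3*k + v <= 3 -> k < 2) or v >= h + 6 or 3*v > -6) and (((13/4)*k + 3*v <= 2 and k + v >= -3) or (k >= 2*h + 2 and 2*k + 2*v >= 2))
Then branch requires ((3*k + v <= 3 -> k < 2) or v >= h + 6 or 3*v > -6) and (((13/4)*k + 3*v <= 2 and k + v >= -3) or (k >= 2*h + 2 and 2*k + 2*v >= 2)); else branch requires forall k_1. (((3*k_1 + v <= 3 -> k_1 < 2) or v >= h - 1 or 3*v > -6) and (((13/4)*k_1 + 3*v <= 2 and k_1 + v >= -3) or (k_1 >= 2*h - 12 and 2*k_1 + 2*v >= 2))).
Before the if: ((k + 2*v = -14 or 3*v >= 6) -> (((3*k + v <= 3 -> k < 2) or v >= h + 6 or 3*v > -6) and (((13/4)*k + 3*v <= 2 and k + v >= -3) or (k >= 2*h + 2 and 2*k + 2*v >= 2)))) and ((not (k + 2*v = -14 or 3*v >= 6)) -> (forall k_1. (((3*k_1 + v <= 3 -> k_1 < 2) or v >= h - 1 or 3*v > -6) and (((13/4)*k_1 + 3*v <= 2 and k_1 + v >= -3) or (k_1 >= 2*h - 12 and 2*k_1 + 2*v >= 2)))))
Answer: WP = ((k + 2*v = -14 or 3*v >= 6) -> (((3*k + v <= 3 -> k < 2) or v >= h + 6 or 3*v > -6) and (((13/4)*k + 3*v <= 2 and k + v >= -3) or (k >= 2*h + 2 and 2*k + 2*v >= 2)))) and ((not (k + 2*v = -14 or 3*v >= 6)) -> (forall k_1. (((3*k_1 + v <= 3 -> k_1 < 2) or v >= h - 1 or 3*v > -6) and (((13/4)*k_1 + 3*v <= 2 and k_1 + v >= -3) or (k_1 >= 2*h - 12 and 2*k_1 + 2*v >= 2)))))


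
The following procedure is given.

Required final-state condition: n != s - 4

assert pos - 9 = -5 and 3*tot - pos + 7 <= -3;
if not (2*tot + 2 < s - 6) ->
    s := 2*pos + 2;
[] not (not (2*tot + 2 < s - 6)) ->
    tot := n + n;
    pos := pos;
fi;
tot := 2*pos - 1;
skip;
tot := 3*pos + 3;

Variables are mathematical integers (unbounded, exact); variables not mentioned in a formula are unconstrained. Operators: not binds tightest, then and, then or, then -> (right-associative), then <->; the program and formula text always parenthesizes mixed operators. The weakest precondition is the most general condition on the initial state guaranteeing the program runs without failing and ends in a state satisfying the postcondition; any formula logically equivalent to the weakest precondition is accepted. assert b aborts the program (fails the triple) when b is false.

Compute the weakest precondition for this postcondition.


Working backward. After the program, n != s - 4 must hold.
Before tot := 3*pos + 3: n != s - 4
Before skip: n != s - 4
Before tot := 2*pos - 1: n != s - 4
Then branch requires n != 2*pos - 2; else branch requires n != s - 4.
Before the if: ((not (2*tot < s - 8)) -> n != 2*pos - 2) and (2*tot < s - 8 -> n != s - 4)
Before assert pos - 9 = -5 and 3*tot - pos + 7 <= -3: pos = 4 and 3*tot <= pos - 10 and ((not (2*tot < s - 8)) -> n != 2*pos - 2) and (2*tot < s - 8 -> n != s - 4)
Answer: WP = pos = 4 and 3*tot <= pos - 10 and ((not (2*tot < s - 8)) -> n != 2*pos - 2) and (2*tot < s - 8 -> n != s - 4)


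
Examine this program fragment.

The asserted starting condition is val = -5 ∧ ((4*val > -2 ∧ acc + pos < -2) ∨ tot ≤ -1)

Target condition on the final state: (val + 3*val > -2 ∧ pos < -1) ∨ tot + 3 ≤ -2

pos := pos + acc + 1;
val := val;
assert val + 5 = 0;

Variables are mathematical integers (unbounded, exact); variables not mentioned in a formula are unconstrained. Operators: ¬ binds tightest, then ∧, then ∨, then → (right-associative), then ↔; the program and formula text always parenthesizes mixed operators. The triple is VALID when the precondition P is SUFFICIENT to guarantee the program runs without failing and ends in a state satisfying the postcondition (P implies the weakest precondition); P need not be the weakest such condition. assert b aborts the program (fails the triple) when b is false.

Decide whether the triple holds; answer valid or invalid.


Working backward. After the program, the postcondition (val + 3*val > -2 ∧ pos < -1) ∨ tot + 3 ≤ -2 must hold; in canonical form it is (4*val > -2 ∧ pos < -1) ∨ tot ≤ -5.
Before assert val + 5 = 0: val = -5 ∧ ((4*val > -2 ∧ pos < -1) ∨ tot ≤ -5)
Before val := val: val = -5 ∧ ((4*val > -2 ∧ pos < -1) ∨ tot ≤ -5)
Before pos := pos + acc + 1: val = -5 ∧ ((4*val > -2 ∧ acc + pos < -2) ∨ tot ≤ -5)
The weakest precondition is val = -5 ∧ ((4*val > -2 ∧ acc + pos < -2) ∨ tot ≤ -5).
Check whether val = -5 ∧ ((4*val > -2 ∧ acc + pos < -2) ∨ tot ≤ -1) implies it.
Countermodel: at the initial state acc = 0, pos = 0, tot = -4, val = -5, the precondition holds but the weakest precondition fails.
Answer: invalid
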